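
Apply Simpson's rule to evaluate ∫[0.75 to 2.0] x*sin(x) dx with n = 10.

f(x) = x*sin(x)
a = 0.75, b = 2.0, n = 10
h = (b - a)/n = 0.125000

Simpson's rule: (h/3)[f(x₀) + 4f(x₁) + 2f(x₂) + ... + f(xₙ)]

x_0 = 0.7500, f(x_0) = 0.511229, coefficient = 1
x_1 = 0.8750, f(x_1) = 0.671601, coefficient = 4
x_2 = 1.0000, f(x_2) = 0.841471, coefficient = 2
x_3 = 1.1250, f(x_3) = 1.015051, coefficient = 4
x_4 = 1.2500, f(x_4) = 1.186231, coefficient = 2
x_5 = 1.3750, f(x_5) = 1.348728, coefficient = 4
x_6 = 1.5000, f(x_6) = 1.496242, coefficient = 2
x_7 = 1.6250, f(x_7) = 1.622613, coefficient = 4
x_8 = 1.7500, f(x_8) = 1.721975, coefficient = 2
x_9 = 1.8750, f(x_9) = 1.788911, coefficient = 4
x_10 = 2.0000, f(x_10) = 1.818595, coefficient = 1

I ≈ (0.125000/3) × 38.609279 = 1.608720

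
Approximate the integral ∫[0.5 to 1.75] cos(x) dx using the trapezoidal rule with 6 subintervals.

f(x) = cos(x)
a = 0.5, b = 1.75, n = 6
h = (b - a)/n = 0.208333

Trapezoidal rule: (h/2)[f(x₀) + 2f(x₁) + 2f(x₂) + ... + f(xₙ)]

x_0 = 0.5000, f(x_0) = 0.877583, coefficient = 1
x_1 = 0.7083, f(x_1) = 0.759447, coefficient = 2
x_2 = 0.9167, f(x_2) = 0.608469, coefficient = 2
x_3 = 1.1250, f(x_3) = 0.431177, coefficient = 2
x_4 = 1.3333, f(x_4) = 0.235238, coefficient = 2
x_5 = 1.5417, f(x_5) = 0.029126, coefficient = 2
x_6 = 1.7500, f(x_6) = -0.178246, coefficient = 1

I ≈ (0.208333/2) × 4.826248 = 0.502734
Exact value: 0.504560
Error: 0.001826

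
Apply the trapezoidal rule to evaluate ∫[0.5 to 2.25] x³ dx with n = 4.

f(x) = x³
a = 0.5, b = 2.25, n = 4
h = (b - a)/n = 0.437500

Trapezoidal rule: (h/2)[f(x₀) + 2f(x₁) + 2f(x₂) + ... + f(xₙ)]

x_0 = 0.5000, f(x_0) = 0.125000, coefficient = 1
x_1 = 0.9375, f(x_1) = 0.823975, coefficient = 2
x_2 = 1.3750, f(x_2) = 2.599609, coefficient = 2
x_3 = 1.8125, f(x_3) = 5.954346, coefficient = 2
x_4 = 2.2500, f(x_4) = 11.390625, coefficient = 1

I ≈ (0.437500/2) × 30.271484 = 6.621887
Exact value: 6.391602
Error: 0.230286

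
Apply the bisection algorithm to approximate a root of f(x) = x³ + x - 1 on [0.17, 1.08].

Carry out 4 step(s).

f(x) = x³ + x - 1
Initial interval: [0.17, 1.08]

Iteration 1:
  c_1 = (0.170000 + 1.080000)/2 = 0.625000
  f(c_1) = f(0.625000) = -0.130859
  f(a) × f(c) ≥ 0, new interval: [0.625000, 1.080000]
Iteration 2:
  c_2 = (0.625000 + 1.080000)/2 = 0.852500
  f(c_2) = f(0.852500) = 0.472060
  f(a) × f(c) < 0, new interval: [0.625000, 0.852500]
Iteration 3:
  c_3 = (0.625000 + 0.852500)/2 = 0.738750
  f(c_3) = f(0.738750) = 0.141924
  f(a) × f(c) < 0, new interval: [0.625000, 0.738750]
Iteration 4:
  c_4 = (0.625000 + 0.738750)/2 = 0.681875
  f(c_4) = f(0.681875) = -0.001085
  f(a) × f(c) ≥ 0, new interval: [0.681875, 0.738750]

After 4 iteration(s), the approximation is c_4 = 0.681875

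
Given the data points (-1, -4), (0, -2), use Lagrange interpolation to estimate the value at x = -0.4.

Lagrange interpolation formula:
P(x) = Σ yᵢ × Lᵢ(x)
where Lᵢ(x) = Π_{j≠i} (x - xⱼ)/(xᵢ - xⱼ)

L_0(-0.4) = (-0.4 - 0)/(-1 - 0) = 0.400000
L_1(-0.4) = (-0.4 - (-1))/(0 - (-1)) = 0.600000

P(-0.4) = (-4)×L_0(-0.4) + (-2)×L_1(-0.4)
P(-0.4) = -2.800000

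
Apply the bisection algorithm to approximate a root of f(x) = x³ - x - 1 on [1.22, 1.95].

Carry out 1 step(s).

f(x) = x³ - x - 1
Initial interval: [1.22, 1.95]

Iteration 1:
  c_1 = (1.220000 + 1.950000)/2 = 1.585000
  f(c_1) = f(1.585000) = 1.396877
  f(a) × f(c) < 0, new interval: [1.220000, 1.585000]

After 1 iteration(s), the approximation is c_1 = 1.585000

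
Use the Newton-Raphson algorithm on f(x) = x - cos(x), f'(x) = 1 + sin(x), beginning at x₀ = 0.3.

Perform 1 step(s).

f(x) = x - cos(x)
f'(x) = 1 + sin(x)
x₀ = 0.3

Newton-Raphson formula: x_{n+1} = x_n - f(x_n)/f'(x_n)

Iteration 1:
  f(0.300000) = -0.655336
  f'(0.300000) = 1.295520
  x_1 = 0.300000 - (-0.655336)/1.295520 = 0.805848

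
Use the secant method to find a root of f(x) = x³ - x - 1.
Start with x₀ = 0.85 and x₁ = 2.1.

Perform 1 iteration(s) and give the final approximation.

f(x) = x³ - x - 1
x₀ = 0.85, x₁ = 2.1

Secant formula: x_{n+1} = x_n - f(x_n)(x_n - x_{n-1})/(f(x_n) - f(x_{n-1}))

Iteration 1:
  f(0.850000) = -1.235875
  f(2.100000) = 6.161000
  x_2 = 2.100000 - 6.161000×(2.100000 - 0.850000)/(6.161000 - (-1.235875))
       = 1.058851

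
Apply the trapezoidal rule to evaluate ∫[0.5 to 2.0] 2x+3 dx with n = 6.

f(x) = 2x+3
a = 0.5, b = 2.0, n = 6
h = (b - a)/n = 0.250000

Trapezoidal rule: (h/2)[f(x₀) + 2f(x₁) + 2f(x₂) + ... + f(xₙ)]

x_0 = 0.5000, f(x_0) = 4.000000, coefficient = 1
x_1 = 0.7500, f(x_1) = 4.500000, coefficient = 2
x_2 = 1.0000, f(x_2) = 5.000000, coefficient = 2
x_3 = 1.2500, f(x_3) = 5.500000, coefficient = 2
x_4 = 1.5000, f(x_4) = 6.000000, coefficient = 2
x_5 = 1.7500, f(x_5) = 6.500000, coefficient = 2
x_6 = 2.0000, f(x_6) = 7.000000, coefficient = 1

I ≈ (0.250000/2) × 66.000000 = 8.250000
Exact value: 8.250000
Error: 0.000000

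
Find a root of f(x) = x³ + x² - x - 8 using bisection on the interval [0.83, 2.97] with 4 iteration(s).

f(x) = x³ + x² - x - 8
Initial interval: [0.83, 2.97]

Iteration 1:
  c_1 = (0.830000 + 2.970000)/2 = 1.900000
  f(c_1) = f(1.900000) = 0.569000
  f(a) × f(c) < 0, new interval: [0.830000, 1.900000]
Iteration 2:
  c_2 = (0.830000 + 1.900000)/2 = 1.365000
  f(c_2) = f(1.365000) = -4.958473
  f(a) × f(c) ≥ 0, new interval: [1.365000, 1.900000]
Iteration 3:
  c_3 = (1.365000 + 1.900000)/2 = 1.632500
  f(c_3) = f(1.632500) = -2.616739
  f(a) × f(c) ≥ 0, new interval: [1.632500, 1.900000]
Iteration 4:
  c_4 = (1.632500 + 1.900000)/2 = 1.766250
  f(c_4) = f(1.766250) = -1.136548
  f(a) × f(c) ≥ 0, new interval: [1.766250, 1.900000]

After 4 iteration(s), the approximation is c_4 = 1.766250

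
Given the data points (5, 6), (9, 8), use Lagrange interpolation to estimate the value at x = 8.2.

Lagrange interpolation formula:
P(x) = Σ yᵢ × Lᵢ(x)
where Lᵢ(x) = Π_{j≠i} (x - xⱼ)/(xᵢ - xⱼ)

L_0(8.2) = (8.2 - 9)/(5 - 9) = 0.200000
L_1(8.2) = (8.2 - 5)/(9 - 5) = 0.800000

P(8.2) = 6×L_0(8.2) + 8×L_1(8.2)
P(8.2) = 7.600000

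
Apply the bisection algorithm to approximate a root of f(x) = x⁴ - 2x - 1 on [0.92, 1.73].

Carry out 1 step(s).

f(x) = x⁴ - 2x - 1
Initial interval: [0.92, 1.73]

Iteration 1:
  c_1 = (0.920000 + 1.730000)/2 = 1.325000
  f(c_1) = f(1.325000) = -0.567781
  f(a) × f(c) ≥ 0, new interval: [1.325000, 1.730000]

After 1 iteration(s), the approximation is c_1 = 1.325000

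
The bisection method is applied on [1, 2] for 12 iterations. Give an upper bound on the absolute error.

Bisection error bound: |error| ≤ (b-a)/2^n
|error| ≤ (2 - 1)/2^12 = 1/2^12
|error| ≤ 0.0002441406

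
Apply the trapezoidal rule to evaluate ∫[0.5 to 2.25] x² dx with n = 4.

f(x) = x²
a = 0.5, b = 2.25, n = 4
h = (b - a)/n = 0.437500

Trapezoidal rule: (h/2)[f(x₀) + 2f(x₁) + 2f(x₂) + ... + f(xₙ)]

x_0 = 0.5000, f(x_0) = 0.250000, coefficient = 1
x_1 = 0.9375, f(x_1) = 0.878906, coefficient = 2
x_2 = 1.3750, f(x_2) = 1.890625, coefficient = 2
x_3 = 1.8125, f(x_3) = 3.285156, coefficient = 2
x_4 = 2.2500, f(x_4) = 5.062500, coefficient = 1

I ≈ (0.437500/2) × 17.421875 = 3.811035
Exact value: 3.755208
Error: 0.055827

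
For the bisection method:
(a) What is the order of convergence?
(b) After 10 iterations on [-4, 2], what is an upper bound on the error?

(a) Bisection has linear (order 1) convergence; the error is halved each step.

(b) Error bound = (b-a)/2^n = (2 - (-4))/2^{10}
    = 6/2^{10}

(a) 1 (linear); (b) error ≤ 5.86e-03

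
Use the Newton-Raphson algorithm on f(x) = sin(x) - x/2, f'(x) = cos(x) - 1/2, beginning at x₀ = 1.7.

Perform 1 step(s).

f(x) = sin(x) - x/2
f'(x) = cos(x) - 1/2
x₀ = 1.7

Newton-Raphson formula: x_{n+1} = x_n - f(x_n)/f'(x_n)

Iteration 1:
  f(1.700000) = 0.141665
  f'(1.700000) = -0.628844
  x_1 = 1.700000 - 0.141665/(-0.628844) = 1.925278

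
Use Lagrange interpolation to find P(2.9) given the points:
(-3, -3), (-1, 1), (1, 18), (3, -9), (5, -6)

Lagrange interpolation formula:
P(x) = Σ yᵢ × Lᵢ(x)
where Lᵢ(x) = Π_{j≠i} (x - xⱼ)/(xᵢ - xⱼ)

L_0(2.9) = (2.9 - (-1))/(-3 - (-1)) × (2.9 - 1)/(-3 - 1) × (2.9 - 3)/(-3 - 3) × (2.9 - 5)/(-3 - 5) = 0.004052
L_1(2.9) = (2.9 - (-3))/(-1 - (-3)) × (2.9 - 1)/(-1 - 1) × (2.9 - 3)/(-1 - 3) × (2.9 - 5)/(-1 - 5) = -0.024522
L_2(2.9) = (2.9 - (-3))/(1 - (-3)) × (2.9 - (-1))/(1 - (-1)) × (2.9 - 3)/(1 - 3) × (2.9 - 5)/(1 - 5) = 0.075502
L_3(2.9) = (2.9 - (-3))/(3 - (-3)) × (2.9 - (-1))/(3 - (-1)) × (2.9 - 1)/(3 - 1) × (2.9 - 5)/(3 - 5) = 0.956353
L_4(2.9) = (2.9 - (-3))/(5 - (-3)) × (2.9 - (-1))/(5 - (-1)) × (2.9 - 1)/(5 - 1) × (2.9 - 3)/(5 - 3) = -0.011385

P(2.9) = (-3)×L_0(2.9) + 1×L_1(2.9) + 18×L_2(2.9) + (-9)×L_3(2.9) + (-6)×L_4(2.9)
P(2.9) = -7.216518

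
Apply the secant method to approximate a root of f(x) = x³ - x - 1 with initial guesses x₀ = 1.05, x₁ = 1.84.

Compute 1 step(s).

f(x) = x³ - x - 1
x₀ = 1.05, x₁ = 1.84

Secant formula: x_{n+1} = x_n - f(x_n)(x_n - x_{n-1})/(f(x_n) - f(x_{n-1}))

Iteration 1:
  f(1.050000) = -0.892375
  f(1.840000) = 3.389504
  x_2 = 1.840000 - 3.389504×(1.840000 - 1.050000)/(3.389504 - (-0.892375))
       = 1.214642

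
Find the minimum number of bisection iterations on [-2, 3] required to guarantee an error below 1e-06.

We need (b-a)/2^n ≤ 1e-06
(3 - (-2))/2^n ≤ 1e-06
5/2^n ≤ 1e-06
2^n ≥ 5000000
n ≥ log₂(5000000) = 22.25
n ≥ 23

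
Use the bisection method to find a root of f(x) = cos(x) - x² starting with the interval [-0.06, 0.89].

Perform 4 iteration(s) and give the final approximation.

f(x) = cos(x) - x²
Initial interval: [-0.06, 0.89]

Iteration 1:
  c_1 = (-0.060000 + 0.890000)/2 = 0.415000
  f(c_1) = f(0.415000) = 0.742891
  f(a) × f(c) ≥ 0, new interval: [0.415000, 0.890000]
Iteration 2:
  c_2 = (0.415000 + 0.890000)/2 = 0.652500
  f(c_2) = f(0.652500) = 0.368812
  f(a) × f(c) ≥ 0, new interval: [0.652500, 0.890000]
Iteration 3:
  c_3 = (0.652500 + 0.890000)/2 = 0.771250
  f(c_3) = f(0.771250) = 0.122213
  f(a) × f(c) ≥ 0, new interval: [0.771250, 0.890000]
Iteration 4:
  c_4 = (0.771250 + 0.890000)/2 = 0.830625
  f(c_4) = f(0.830625) = -0.015523
  f(a) × f(c) < 0, new interval: [0.771250, 0.830625]

After 4 iteration(s), the approximation is c_4 = 0.830625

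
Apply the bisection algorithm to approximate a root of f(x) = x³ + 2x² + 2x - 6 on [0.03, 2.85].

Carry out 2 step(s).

f(x) = x³ + 2x² + 2x - 6
Initial interval: [0.03, 2.85]

Iteration 1:
  c_1 = (0.030000 + 2.850000)/2 = 1.440000
  f(c_1) = f(1.440000) = 4.013184
  f(a) × f(c) < 0, new interval: [0.030000, 1.440000]
Iteration 2:
  c_2 = (0.030000 + 1.440000)/2 = 0.735000
  f(c_2) = f(0.735000) = -3.052485
  f(a) × f(c) ≥ 0, new interval: [0.735000, 1.440000]

After 2 iteration(s), the approximation is c_2 = 0.735000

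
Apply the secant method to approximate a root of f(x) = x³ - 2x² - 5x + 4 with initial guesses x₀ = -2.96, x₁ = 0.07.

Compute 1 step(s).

f(x) = x³ - 2x² - 5x + 4
x₀ = -2.96, x₁ = 0.07

Secant formula: x_{n+1} = x_n - f(x_n)(x_n - x_{n-1})/(f(x_n) - f(x_{n-1}))

Iteration 1:
  f(-2.960000) = -24.657536
  f(0.070000) = 3.640543
  x_2 = 0.070000 - 3.640543×(0.070000 - (-2.960000))/(3.640543 - (-24.657536))
       = -0.319809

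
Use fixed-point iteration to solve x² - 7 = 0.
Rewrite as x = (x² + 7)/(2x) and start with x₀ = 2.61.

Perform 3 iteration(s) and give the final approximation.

Equation: x² - 7 = 0
Fixed-point form: x = (x² + 7)/(2x)
x₀ = 2.61

x_1 = g(2.610000) = 2.645996
x_2 = g(2.645996) = 2.645751
x_3 = g(2.645751) = 2.645751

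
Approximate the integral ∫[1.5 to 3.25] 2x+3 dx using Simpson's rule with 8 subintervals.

f(x) = 2x+3
a = 1.5, b = 3.25, n = 8
h = (b - a)/n = 0.218750

Simpson's rule: (h/3)[f(x₀) + 4f(x₁) + 2f(x₂) + ... + f(xₙ)]

x_0 = 1.5000, f(x_0) = 6.000000, coefficient = 1
x_1 = 1.7188, f(x_1) = 6.437500, coefficient = 4
x_2 = 1.9375, f(x_2) = 6.875000, coefficient = 2
x_3 = 2.1562, f(x_3) = 7.312500, coefficient = 4
x_4 = 2.3750, f(x_4) = 7.750000, coefficient = 2
x_5 = 2.5938, f(x_5) = 8.187500, coefficient = 4
x_6 = 2.8125, f(x_6) = 8.625000, coefficient = 2
x_7 = 3.0312, f(x_7) = 9.062500, coefficient = 4
x_8 = 3.2500, f(x_8) = 9.500000, coefficient = 1

I ≈ (0.218750/3) × 186.000000 = 13.562500
Exact value: 13.562500
Error: 0.000000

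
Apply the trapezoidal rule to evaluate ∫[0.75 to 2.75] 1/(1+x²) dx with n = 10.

f(x) = 1/(1+x²)
a = 0.75, b = 2.75, n = 10
h = (b - a)/n = 0.200000

Trapezoidal rule: (h/2)[f(x₀) + 2f(x₁) + 2f(x₂) + ... + f(xₙ)]

x_0 = 0.7500, f(x_0) = 0.640000, coefficient = 1
x_1 = 0.9500, f(x_1) = 0.525624, coefficient = 2
x_2 = 1.1500, f(x_2) = 0.430571, coefficient = 2
x_3 = 1.3500, f(x_3) = 0.354296, coefficient = 2
x_4 = 1.5500, f(x_4) = 0.293902, coefficient = 2
x_5 = 1.7500, f(x_5) = 0.246154, coefficient = 2
x_6 = 1.9500, f(x_6) = 0.208225, coefficient = 2
x_7 = 2.1500, f(x_7) = 0.177857, coefficient = 2
x_8 = 2.3500, f(x_8) = 0.153315, coefficient = 2
x_9 = 2.5500, f(x_9) = 0.133289, coefficient = 2
x_10 = 2.7500, f(x_10) = 0.116788, coefficient = 1

I ≈ (0.200000/2) × 5.803252 = 0.580325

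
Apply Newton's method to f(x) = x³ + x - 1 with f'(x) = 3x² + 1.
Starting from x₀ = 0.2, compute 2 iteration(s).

f(x) = x³ + x - 1
f'(x) = 3x² + 1
x₀ = 0.2

Newton-Raphson formula: x_{n+1} = x_n - f(x_n)/f'(x_n)

Iteration 1:
  f(0.200000) = -0.792000
  f'(0.200000) = 1.120000
  x_1 = 0.200000 - (-0.792000)/1.120000 = 0.907143
Iteration 2:
  f(0.907143) = 0.653638
  f'(0.907143) = 3.468724
  x_2 = 0.907143 - 0.653638/3.468724 = 0.718705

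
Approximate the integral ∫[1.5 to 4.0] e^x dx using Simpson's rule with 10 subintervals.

f(x) = e^x
a = 1.5, b = 4.0, n = 10
h = (b - a)/n = 0.250000

Simpson's rule: (h/3)[f(x₀) + 4f(x₁) + 2f(x₂) + ... + f(xₙ)]

x_0 = 1.5000, f(x_0) = 4.481689, coefficient = 1
x_1 = 1.7500, f(x_1) = 5.754603, coefficient = 4
x_2 = 2.0000, f(x_2) = 7.389056, coefficient = 2
x_3 = 2.2500, f(x_3) = 9.487736, coefficient = 4
x_4 = 2.5000, f(x_4) = 12.182494, coefficient = 2
x_5 = 2.7500, f(x_5) = 15.642632, coefficient = 4
x_6 = 3.0000, f(x_6) = 20.085537, coefficient = 2
x_7 = 3.2500, f(x_7) = 25.790340, coefficient = 4
x_8 = 3.5000, f(x_8) = 33.115452, coefficient = 2
x_9 = 3.7500, f(x_9) = 42.521082, coefficient = 4
x_10 = 4.0000, f(x_10) = 54.598150, coefficient = 1

I ≈ (0.250000/3) × 601.410486 = 50.117541
Exact value: 50.116461
Error: 0.001080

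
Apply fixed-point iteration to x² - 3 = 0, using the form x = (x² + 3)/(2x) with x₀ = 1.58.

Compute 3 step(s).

Equation: x² - 3 = 0
Fixed-point form: x = (x² + 3)/(2x)
x₀ = 1.58

x_1 = g(1.580000) = 1.739367
x_2 = g(1.739367) = 1.732066
x_3 = g(1.732066) = 1.732051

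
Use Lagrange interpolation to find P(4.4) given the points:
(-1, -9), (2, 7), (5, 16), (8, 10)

Lagrange interpolation formula:
P(x) = Σ yᵢ × Lᵢ(x)
where Lᵢ(x) = Π_{j≠i} (x - xⱼ)/(xᵢ - xⱼ)

L_0(4.4) = (4.4 - 2)/(-1 - 2) × (4.4 - 5)/(-1 - 5) × (4.4 - 8)/(-1 - 8) = -0.032000
L_1(4.4) = (4.4 - (-1))/(2 - (-1)) × (4.4 - 5)/(2 - 5) × (4.4 - 8)/(2 - 8) = 0.216000
L_2(4.4) = (4.4 - (-1))/(5 - (-1)) × (4.4 - 2)/(5 - 2) × (4.4 - 8)/(5 - 8) = 0.864000
L_3(4.4) = (4.4 - (-1))/(8 - (-1)) × (4.4 - 2)/(8 - 2) × (4.4 - 5)/(8 - 5) = -0.048000

P(4.4) = (-9)×L_0(4.4) + 7×L_1(4.4) + 16×L_2(4.4) + 10×L_3(4.4)
P(4.4) = 15.144000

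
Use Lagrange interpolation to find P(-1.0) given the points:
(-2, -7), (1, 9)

Lagrange interpolation formula:
P(x) = Σ yᵢ × Lᵢ(x)
where Lᵢ(x) = Π_{j≠i} (x - xⱼ)/(xᵢ - xⱼ)

L_0(-1.0) = (-1.0 - 1)/(-2 - 1) = 0.666667
L_1(-1.0) = (-1.0 - (-2))/(1 - (-2)) = 0.333333

P(-1.0) = (-7)×L_0(-1.0) + 9×L_1(-1.0)
P(-1.0) = -1.666667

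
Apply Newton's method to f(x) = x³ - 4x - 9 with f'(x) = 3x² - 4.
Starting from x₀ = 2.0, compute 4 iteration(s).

f(x) = x³ - 4x - 9
f'(x) = 3x² - 4
x₀ = 2.0

Newton-Raphson formula: x_{n+1} = x_n - f(x_n)/f'(x_n)

Iteration 1:
  f(2.000000) = -9.000000
  f'(2.000000) = 8.000000
  x_1 = 2.000000 - (-9.000000)/8.000000 = 3.125000
Iteration 2:
  f(3.125000) = 9.017578
  f'(3.125000) = 25.296875
  x_2 = 3.125000 - 9.017578/25.296875 = 2.768530
Iteration 3:
  f(2.768530) = 1.145993
  f'(2.768530) = 18.994274
  x_3 = 2.768530 - 1.145993/18.994274 = 2.708196
Iteration 4:
  f(2.708196) = 0.030014
  f'(2.708196) = 18.002983
  x_4 = 2.708196 - 0.030014/18.002983 = 2.706529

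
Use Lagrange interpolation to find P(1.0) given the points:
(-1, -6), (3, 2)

Lagrange interpolation formula:
P(x) = Σ yᵢ × Lᵢ(x)
where Lᵢ(x) = Π_{j≠i} (x - xⱼ)/(xᵢ - xⱼ)

L_0(1.0) = (1.0 - 3)/(-1 - 3) = 0.500000
L_1(1.0) = (1.0 - (-1))/(3 - (-1)) = 0.500000

P(1.0) = (-6)×L_0(1.0) + 2×L_1(1.0)
P(1.0) = -2.000000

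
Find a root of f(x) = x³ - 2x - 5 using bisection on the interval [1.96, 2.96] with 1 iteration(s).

f(x) = x³ - 2x - 5
Initial interval: [1.96, 2.96]

Iteration 1:
  c_1 = (1.960000 + 2.960000)/2 = 2.460000
  f(c_1) = f(2.460000) = 4.966936
  f(a) × f(c) < 0, new interval: [1.960000, 2.460000]

After 1 iteration(s), the approximation is c_1 = 2.460000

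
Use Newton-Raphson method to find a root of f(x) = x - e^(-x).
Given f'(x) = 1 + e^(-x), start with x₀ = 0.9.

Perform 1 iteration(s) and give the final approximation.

f(x) = x - e^(-x)
f'(x) = 1 + e^(-x)
x₀ = 0.9

Newton-Raphson formula: x_{n+1} = x_n - f(x_n)/f'(x_n)

Iteration 1:
  f(0.900000) = 0.493430
  f'(0.900000) = 1.406570
  x_1 = 0.900000 - 0.493430/1.406570 = 0.549196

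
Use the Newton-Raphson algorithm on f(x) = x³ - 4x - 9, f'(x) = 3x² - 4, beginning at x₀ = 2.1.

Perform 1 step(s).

f(x) = x³ - 4x - 9
f'(x) = 3x² - 4
x₀ = 2.1

Newton-Raphson formula: x_{n+1} = x_n - f(x_n)/f'(x_n)

Iteration 1:
  f(2.100000) = -8.139000
  f'(2.100000) = 9.230000
  x_1 = 2.100000 - (-8.139000)/9.230000 = 2.981798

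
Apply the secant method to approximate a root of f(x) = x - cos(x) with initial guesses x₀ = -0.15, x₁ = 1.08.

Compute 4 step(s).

f(x) = x - cos(x)
x₀ = -0.15, x₁ = 1.08

Secant formula: x_{n+1} = x_n - f(x_n)(x_n - x_{n-1})/(f(x_n) - f(x_{n-1}))

Iteration 1:
  f(-0.150000) = -1.138771
  f(1.080000) = 0.608672
  x_2 = 1.080000 - 0.608672×(1.080000 - (-0.150000))/(0.608672 - (-1.138771))
       = 0.651565
Iteration 2:
  f(1.080000) = 0.608672
  f(0.651565) = -0.143571
  x_3 = 0.651565 - (-0.143571)×(0.651565 - 1.080000)/(-0.143571 - 0.608672)
       = 0.733335
Iteration 3:
  f(0.651565) = -0.143571
  f(0.733335) = -0.009612
  x_4 = 0.733335 - (-0.009612)×(0.733335 - 0.651565)/(-0.009612 - (-0.143571))
       = 0.739202
Iteration 4:
  f(0.733335) = -0.009612
  f(0.739202) = 0.000195
  x_5 = 0.739202 - 0.000195×(0.739202 - 0.733335)/(0.000195 - (-0.009612))
       = 0.739085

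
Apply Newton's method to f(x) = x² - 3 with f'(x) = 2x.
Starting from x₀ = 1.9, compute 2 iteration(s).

f(x) = x² - 3
f'(x) = 2x
x₀ = 1.9

Newton-Raphson formula: x_{n+1} = x_n - f(x_n)/f'(x_n)

Iteration 1:
  f(1.900000) = 0.610000
  f'(1.900000) = 3.800000
  x_1 = 1.900000 - 0.610000/3.800000 = 1.739474
Iteration 2:
  f(1.739474) = 0.025769
  f'(1.739474) = 3.478947
  x_2 = 1.739474 - 0.025769/3.478947 = 1.732067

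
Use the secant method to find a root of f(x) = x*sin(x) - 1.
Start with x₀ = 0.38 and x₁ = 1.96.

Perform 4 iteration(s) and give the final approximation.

f(x) = x*sin(x) - 1
x₀ = 0.38, x₁ = 1.96

Secant formula: x_{n+1} = x_n - f(x_n)(x_n - x_{n-1})/(f(x_n) - f(x_{n-1}))

Iteration 1:
  f(0.380000) = -0.859050
  f(1.960000) = 0.813415
  x_2 = 1.960000 - 0.813415×(1.960000 - 0.380000)/(0.813415 - (-0.859050))
       = 1.191556
Iteration 2:
  f(1.960000) = 0.813415
  f(1.191556) = 0.106892
  x_3 = 1.191556 - 0.106892×(1.191556 - 1.960000)/(0.106892 - 0.813415)
       = 1.075296
Iteration 3:
  f(1.191556) = 0.106892
  f(1.075296) = -0.054028
  x_4 = 1.075296 - (-0.054028)×(1.075296 - 1.191556)/(-0.054028 - 0.106892)
       = 1.114330
Iteration 4:
  f(1.075296) = -0.054028
  f(1.114330) = 0.000240
  x_5 = 1.114330 - 0.000240×(1.114330 - 1.075296)/(0.000240 - (-0.054028))
       = 1.114157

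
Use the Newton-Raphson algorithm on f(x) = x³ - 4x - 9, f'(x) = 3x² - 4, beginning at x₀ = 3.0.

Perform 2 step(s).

f(x) = x³ - 4x - 9
f'(x) = 3x² - 4
x₀ = 3.0

Newton-Raphson formula: x_{n+1} = x_n - f(x_n)/f'(x_n)

Iteration 1:
  f(3.000000) = 6.000000
  f'(3.000000) = 23.000000
  x_1 = 3.000000 - 6.000000/23.000000 = 2.739130
Iteration 2:
  f(2.739130) = 0.594723
  f'(2.739130) = 18.508507
  x_2 = 2.739130 - 0.594723/18.508507 = 2.706998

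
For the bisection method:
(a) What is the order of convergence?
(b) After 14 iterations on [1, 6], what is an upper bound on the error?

(a) Bisection has linear (order 1) convergence; the error is halved each step.

(b) Error bound = (b-a)/2^n = (6 - 1)/2^{14}
    = 5/2^{14}

(a) 1 (linear); (b) error ≤ 3.05e-04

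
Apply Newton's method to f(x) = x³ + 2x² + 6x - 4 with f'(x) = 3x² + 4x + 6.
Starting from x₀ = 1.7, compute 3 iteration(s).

f(x) = x³ + 2x² + 6x - 4
f'(x) = 3x² + 4x + 6
x₀ = 1.7

Newton-Raphson formula: x_{n+1} = x_n - f(x_n)/f'(x_n)

Iteration 1:
  f(1.700000) = 16.893000
  f'(1.700000) = 21.470000
  x_1 = 1.700000 - 16.893000/21.470000 = 0.913181
Iteration 2:
  f(0.913181) = 3.908389
  f'(0.913181) = 12.154424
  x_2 = 0.913181 - 3.908389/12.154424 = 0.591620
Iteration 3:
  f(0.591620) = 0.456826
  f'(0.591620) = 9.416524
  x_3 = 0.591620 - 0.456826/9.416524 = 0.543107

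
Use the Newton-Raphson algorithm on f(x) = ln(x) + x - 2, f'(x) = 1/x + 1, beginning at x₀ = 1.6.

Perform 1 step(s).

f(x) = ln(x) + x - 2
f'(x) = 1/x + 1
x₀ = 1.6

Newton-Raphson formula: x_{n+1} = x_n - f(x_n)/f'(x_n)

Iteration 1:
  f(1.600000) = 0.070004
  f'(1.600000) = 1.625000
  x_1 = 1.600000 - 0.070004/1.625000 = 1.556921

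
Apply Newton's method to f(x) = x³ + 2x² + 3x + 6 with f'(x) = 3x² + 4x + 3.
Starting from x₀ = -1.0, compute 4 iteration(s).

f(x) = x³ + 2x² + 3x + 6
f'(x) = 3x² + 4x + 3
x₀ = -1.0

Newton-Raphson formula: x_{n+1} = x_n - f(x_n)/f'(x_n)

Iteration 1:
  f(-1.000000) = 4.000000
  f'(-1.000000) = 2.000000
  x_1 = -1.000000 - 4.000000/2.000000 = -3.000000
Iteration 2:
  f(-3.000000) = -12.000000
  f'(-3.000000) = 18.000000
  x_2 = -3.000000 - (-12.000000)/18.000000 = -2.333333
Iteration 3:
  f(-2.333333) = -2.814815
  f'(-2.333333) = 10.000000
  x_3 = -2.333333 - (-2.814815)/10.000000 = -2.051852
Iteration 4:
  f(-2.051852) = -0.373857
  f'(-2.051852) = 7.422881
  x_4 = -2.051852 - (-0.373857)/7.422881 = -2.001486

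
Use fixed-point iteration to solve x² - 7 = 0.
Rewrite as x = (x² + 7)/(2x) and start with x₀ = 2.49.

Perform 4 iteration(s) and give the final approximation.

Equation: x² - 7 = 0
Fixed-point form: x = (x² + 7)/(2x)
x₀ = 2.49

x_1 = g(2.490000) = 2.650622
x_2 = g(2.650622) = 2.645756
x_3 = g(2.645756) = 2.645751
x_4 = g(2.645751) = 2.645751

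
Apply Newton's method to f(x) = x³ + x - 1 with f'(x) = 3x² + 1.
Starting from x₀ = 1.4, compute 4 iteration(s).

f(x) = x³ + x - 1
f'(x) = 3x² + 1
x₀ = 1.4

Newton-Raphson formula: x_{n+1} = x_n - f(x_n)/f'(x_n)

Iteration 1:
  f(1.400000) = 3.144000
  f'(1.400000) = 6.880000
  x_1 = 1.400000 - 3.144000/6.880000 = 0.943023
Iteration 2:
  f(0.943023) = 0.781647
  f'(0.943023) = 3.667879
  x_2 = 0.943023 - 0.781647/3.667879 = 0.729917
Iteration 3:
  f(0.729917) = 0.118802
  f'(0.729917) = 2.598337
  x_3 = 0.729917 - 0.118802/2.598337 = 0.684195
Iteration 4:
  f(0.684195) = 0.004482
  f'(0.684195) = 2.404368
  x_4 = 0.684195 - 0.004482/2.404368 = 0.682331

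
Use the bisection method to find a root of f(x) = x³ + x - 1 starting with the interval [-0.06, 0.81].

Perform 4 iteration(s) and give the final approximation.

f(x) = x³ + x - 1
Initial interval: [-0.06, 0.81]

Iteration 1:
  c_1 = (-0.060000 + 0.810000)/2 = 0.375000
  f(c_1) = f(0.375000) = -0.572266
  f(a) × f(c) ≥ 0, new interval: [0.375000, 0.810000]
Iteration 2:
  c_2 = (0.375000 + 0.810000)/2 = 0.592500
  f(c_2) = f(0.592500) = -0.199499
  f(a) × f(c) ≥ 0, new interval: [0.592500, 0.810000]
Iteration 3:
  c_3 = (0.592500 + 0.810000)/2 = 0.701250
  f(c_3) = f(0.701250) = 0.046091
  f(a) × f(c) < 0, new interval: [0.592500, 0.701250]
Iteration 4:
  c_4 = (0.592500 + 0.701250)/2 = 0.646875
  f(c_4) = f(0.646875) = -0.082442
  f(a) × f(c) ≥ 0, new interval: [0.646875, 0.701250]

After 4 iteration(s), the approximation is c_4 = 0.646875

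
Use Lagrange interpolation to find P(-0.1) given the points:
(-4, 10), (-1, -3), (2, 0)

Lagrange interpolation formula:
P(x) = Σ yᵢ × Lᵢ(x)
where Lᵢ(x) = Π_{j≠i} (x - xⱼ)/(xᵢ - xⱼ)

L_0(-0.1) = (-0.1 - (-1))/(-4 - (-1)) × (-0.1 - 2)/(-4 - 2) = -0.105000
L_1(-0.1) = (-0.1 - (-4))/(-1 - (-4)) × (-0.1 - 2)/(-1 - 2) = 0.910000
L_2(-0.1) = (-0.1 - (-4))/(2 - (-4)) × (-0.1 - (-1))/(2 - (-1)) = 0.195000

P(-0.1) = 10×L_0(-0.1) + (-3)×L_1(-0.1) + 0×L_2(-0.1)
P(-0.1) = -3.780000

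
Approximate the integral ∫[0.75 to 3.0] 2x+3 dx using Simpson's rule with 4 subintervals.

f(x) = 2x+3
a = 0.75, b = 3.0, n = 4
h = (b - a)/n = 0.562500

Simpson's rule: (h/3)[f(x₀) + 4f(x₁) + 2f(x₂) + ... + f(xₙ)]

x_0 = 0.7500, f(x_0) = 4.500000, coefficient = 1
x_1 = 1.3125, f(x_1) = 5.625000, coefficient = 4
x_2 = 1.8750, f(x_2) = 6.750000, coefficient = 2
x_3 = 2.4375, f(x_3) = 7.875000, coefficient = 4
x_4 = 3.0000, f(x_4) = 9.000000, coefficient = 1

I ≈ (0.562500/3) × 81.000000 = 15.187500
Exact value: 15.187500
Error: 0.000000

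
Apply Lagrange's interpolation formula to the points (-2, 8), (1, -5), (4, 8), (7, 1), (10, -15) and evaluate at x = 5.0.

Lagrange interpolation formula:
P(x) = Σ yᵢ × Lᵢ(x)
where Lᵢ(x) = Π_{j≠i} (x - xⱼ)/(xᵢ - xⱼ)

L_0(5.0) = (5.0 - 1)/(-2 - 1) × (5.0 - 4)/(-2 - 4) × (5.0 - 7)/(-2 - 7) × (5.0 - 10)/(-2 - 10) = 0.020576
L_1(5.0) = (5.0 - (-2))/(1 - (-2)) × (5.0 - 4)/(1 - 4) × (5.0 - 7)/(1 - 7) × (5.0 - 10)/(1 - 10) = -0.144033
L_2(5.0) = (5.0 - (-2))/(4 - (-2)) × (5.0 - 1)/(4 - 1) × (5.0 - 7)/(4 - 7) × (5.0 - 10)/(4 - 10) = 0.864198
L_3(5.0) = (5.0 - (-2))/(7 - (-2)) × (5.0 - 1)/(7 - 1) × (5.0 - 4)/(7 - 4) × (5.0 - 10)/(7 - 10) = 0.288066
L_4(5.0) = (5.0 - (-2))/(10 - (-2)) × (5.0 - 1)/(10 - 1) × (5.0 - 4)/(10 - 4) × (5.0 - 7)/(10 - 7) = -0.028807

P(5.0) = 8×L_0(5.0) + (-5)×L_1(5.0) + 8×L_2(5.0) + 1×L_3(5.0) + (-15)×L_4(5.0)
P(5.0) = 8.518519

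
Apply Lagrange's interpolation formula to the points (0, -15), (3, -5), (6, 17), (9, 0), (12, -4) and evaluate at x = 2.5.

Lagrange interpolation formula:
P(x) = Σ yᵢ × Lᵢ(x)
where Lᵢ(x) = Π_{j≠i} (x - xⱼ)/(xᵢ - xⱼ)

L_0(2.5) = (2.5 - 3)/(0 - 3) × (2.5 - 6)/(0 - 6) × (2.5 - 9)/(0 - 9) × (2.5 - 12)/(0 - 12) = 0.055588
L_1(2.5) = (2.5 - 0)/(3 - 0) × (2.5 - 6)/(3 - 6) × (2.5 - 9)/(3 - 9) × (2.5 - 12)/(3 - 12) = 1.111754
L_2(2.5) = (2.5 - 0)/(6 - 0) × (2.5 - 3)/(6 - 3) × (2.5 - 9)/(6 - 9) × (2.5 - 12)/(6 - 12) = -0.238233
L_3(2.5) = (2.5 - 0)/(9 - 0) × (2.5 - 3)/(9 - 3) × (2.5 - 6)/(9 - 6) × (2.5 - 12)/(9 - 12) = 0.085520
L_4(2.5) = (2.5 - 0)/(12 - 0) × (2.5 - 3)/(12 - 3) × (2.5 - 6)/(12 - 6) × (2.5 - 9)/(12 - 9) = -0.014628

P(2.5) = (-15)×L_0(2.5) + (-5)×L_1(2.5) + 17×L_2(2.5) + 0×L_3(2.5) + (-4)×L_4(2.5)
P(2.5) = -10.384034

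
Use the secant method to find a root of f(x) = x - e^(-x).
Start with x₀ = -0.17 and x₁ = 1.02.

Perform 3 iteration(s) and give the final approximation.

f(x) = x - e^(-x)
x₀ = -0.17, x₁ = 1.02

Secant formula: x_{n+1} = x_n - f(x_n)(x_n - x_{n-1})/(f(x_n) - f(x_{n-1}))

Iteration 1:
  f(-0.170000) = -1.355305
  f(1.020000) = 0.659405
  x_2 = 1.020000 - 0.659405×(1.020000 - (-0.170000))/(0.659405 - (-1.355305))
       = 0.630519
Iteration 2:
  f(1.020000) = 0.659405
  f(0.630519) = 0.098203
  x_3 = 0.630519 - 0.098203×(0.630519 - 1.020000)/(0.098203 - 0.659405)
       = 0.562365
Iteration 3:
  f(0.630519) = 0.098203
  f(0.562365) = -0.007496
  x_4 = 0.562365 - (-0.007496)×(0.562365 - 0.630519)/(-0.007496 - 0.098203)
       = 0.567198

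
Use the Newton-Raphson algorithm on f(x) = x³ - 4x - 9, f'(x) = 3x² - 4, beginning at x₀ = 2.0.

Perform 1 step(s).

f(x) = x³ - 4x - 9
f'(x) = 3x² - 4
x₀ = 2.0

Newton-Raphson formula: x_{n+1} = x_n - f(x_n)/f'(x_n)

Iteration 1:
  f(2.000000) = -9.000000
  f'(2.000000) = 8.000000
  x_1 = 2.000000 - (-9.000000)/8.000000 = 3.125000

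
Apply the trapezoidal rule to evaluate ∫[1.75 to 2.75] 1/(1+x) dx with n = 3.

f(x) = 1/(1+x)
a = 1.75, b = 2.75, n = 3
h = (b - a)/n = 0.333333

Trapezoidal rule: (h/2)[f(x₀) + 2f(x₁) + 2f(x₂) + ... + f(xₙ)]

x_0 = 1.7500, f(x_0) = 0.363636, coefficient = 1
x_1 = 2.0833, f(x_1) = 0.324324, coefficient = 2
x_2 = 2.4167, f(x_2) = 0.292683, coefficient = 2
x_3 = 2.7500, f(x_3) = 0.266667, coefficient = 1

I ≈ (0.333333/2) × 1.864318 = 0.310720
Exact value: 0.310155
Error: 0.000565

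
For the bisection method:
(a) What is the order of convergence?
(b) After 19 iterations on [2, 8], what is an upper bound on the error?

(a) Bisection has linear (order 1) convergence; the error is halved each step.

(b) Error bound = (b-a)/2^n = (8 - 2)/2^{19}
    = 6/2^{19}

(a) 1 (linear); (b) error ≤ 1.14e-05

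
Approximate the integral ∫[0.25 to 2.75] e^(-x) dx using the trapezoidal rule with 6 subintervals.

f(x) = e^(-x)
a = 0.25, b = 2.75, n = 6
h = (b - a)/n = 0.416667

Trapezoidal rule: (h/2)[f(x₀) + 2f(x₁) + 2f(x₂) + ... + f(xₙ)]

x_0 = 0.2500, f(x_0) = 0.778801, coefficient = 1
x_1 = 0.6667, f(x_1) = 0.513417, coefficient = 2
x_2 = 1.0833, f(x_2) = 0.338465, coefficient = 2
x_3 = 1.5000, f(x_3) = 0.223130, coefficient = 2
x_4 = 1.9167, f(x_4) = 0.147096, coefficient = 2
x_5 = 2.3333, f(x_5) = 0.096972, coefficient = 2
x_6 = 2.7500, f(x_6) = 0.063928, coefficient = 1

I ≈ (0.416667/2) × 3.480891 = 0.725186
Exact value: 0.714873
Error: 0.010313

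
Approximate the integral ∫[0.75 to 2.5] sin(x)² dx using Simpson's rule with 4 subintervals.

f(x) = sin(x)²
a = 0.75, b = 2.5, n = 4
h = (b - a)/n = 0.437500

Simpson's rule: (h/3)[f(x₀) + 4f(x₁) + 2f(x₂) + ... + f(xₙ)]

x_0 = 0.7500, f(x_0) = 0.464631, coefficient = 1
x_1 = 1.1875, f(x_1) = 0.860139, coefficient = 4
x_2 = 1.6250, f(x_2) = 0.997065, coefficient = 2
x_3 = 2.0625, f(x_3) = 0.777095, coefficient = 4
x_4 = 2.5000, f(x_4) = 0.358169, coefficient = 1

I ≈ (0.437500/3) × 9.365866 = 1.365855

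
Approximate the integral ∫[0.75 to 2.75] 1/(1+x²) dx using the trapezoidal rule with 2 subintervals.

f(x) = 1/(1+x²)
a = 0.75, b = 2.75, n = 2
h = (b - a)/n = 1.000000

Trapezoidal rule: (h/2)[f(x₀) + 2f(x₁) + 2f(x₂) + ... + f(xₙ)]

x_0 = 0.7500, f(x_0) = 0.640000, coefficient = 1
x_1 = 1.7500, f(x_1) = 0.246154, coefficient = 2
x_2 = 2.7500, f(x_2) = 0.116788, coefficient = 1

I ≈ (1.000000/2) × 1.249096 = 0.624548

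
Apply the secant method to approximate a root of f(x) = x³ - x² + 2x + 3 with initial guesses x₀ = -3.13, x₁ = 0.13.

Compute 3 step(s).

f(x) = x³ - x² + 2x + 3
x₀ = -3.13, x₁ = 0.13

Secant formula: x_{n+1} = x_n - f(x_n)(x_n - x_{n-1})/(f(x_n) - f(x_{n-1}))

Iteration 1:
  f(-3.130000) = -43.721197
  f(0.130000) = 3.245297
  x_2 = 0.130000 - 3.245297×(0.130000 - (-3.130000))/(3.245297 - (-43.721197))
       = -0.095260
Iteration 2:
  f(0.130000) = 3.245297
  f(-0.095260) = 2.799541
  x_3 = -0.095260 - 2.799541×(-0.095260 - 0.130000)/(2.799541 - 3.245297)
       = -1.509991
Iteration 3:
  f(-0.095260) = 2.799541
  f(-1.509991) = -5.742943
  x_4 = -1.509991 - (-5.742943)×(-1.509991 - (-0.095260))/(-5.742943 - 2.799541)
       = -0.558895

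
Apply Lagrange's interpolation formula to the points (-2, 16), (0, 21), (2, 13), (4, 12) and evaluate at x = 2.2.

Lagrange interpolation formula:
P(x) = Σ yᵢ × Lᵢ(x)
where Lᵢ(x) = Π_{j≠i} (x - xⱼ)/(xᵢ - xⱼ)

L_0(2.2) = (2.2 - 0)/(-2 - 0) × (2.2 - 2)/(-2 - 2) × (2.2 - 4)/(-2 - 4) = 0.016500
L_1(2.2) = (2.2 - (-2))/(0 - (-2)) × (2.2 - 2)/(0 - 2) × (2.2 - 4)/(0 - 4) = -0.094500
L_2(2.2) = (2.2 - (-2))/(2 - (-2)) × (2.2 - 0)/(2 - 0) × (2.2 - 4)/(2 - 4) = 1.039500
L_3(2.2) = (2.2 - (-2))/(4 - (-2)) × (2.2 - 0)/(4 - 0) × (2.2 - 2)/(4 - 2) = 0.038500

P(2.2) = 16×L_0(2.2) + 21×L_1(2.2) + 13×L_2(2.2) + 12×L_3(2.2)
P(2.2) = 12.255000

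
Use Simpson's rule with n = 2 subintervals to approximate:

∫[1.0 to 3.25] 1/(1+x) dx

f(x) = 1/(1+x)
a = 1.0, b = 3.25, n = 2
h = (b - a)/n = 1.125000

Simpson's rule: (h/3)[f(x₀) + 4f(x₁) + 2f(x₂) + ... + f(xₙ)]

x_0 = 1.0000, f(x_0) = 0.500000, coefficient = 1
x_1 = 2.1250, f(x_1) = 0.320000, coefficient = 4
x_2 = 3.2500, f(x_2) = 0.235294, coefficient = 1

I ≈ (1.125000/3) × 2.015294 = 0.755735
Exact value: 0.753772
Error: 0.001963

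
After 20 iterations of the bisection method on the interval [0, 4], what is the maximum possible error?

Bisection error bound: |error| ≤ (b-a)/2^n
|error| ≤ (4 - 0)/2^20 = 4/2^20
|error| ≤ 0.0000038147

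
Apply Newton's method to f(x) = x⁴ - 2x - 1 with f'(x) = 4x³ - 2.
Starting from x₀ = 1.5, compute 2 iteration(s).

f(x) = x⁴ - 2x - 1
f'(x) = 4x³ - 2
x₀ = 1.5

Newton-Raphson formula: x_{n+1} = x_n - f(x_n)/f'(x_n)

Iteration 1:
  f(1.500000) = 1.062500
  f'(1.500000) = 11.500000
  x_1 = 1.500000 - 1.062500/11.500000 = 1.407609
Iteration 2:
  f(1.407609) = 0.110579
  f'(1.407609) = 9.155931
  x_2 = 1.407609 - 0.110579/9.155931 = 1.395531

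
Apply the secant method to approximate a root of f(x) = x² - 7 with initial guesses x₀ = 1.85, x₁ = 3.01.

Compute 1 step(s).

f(x) = x² - 7
x₀ = 1.85, x₁ = 3.01

Secant formula: x_{n+1} = x_n - f(x_n)(x_n - x_{n-1})/(f(x_n) - f(x_{n-1}))

Iteration 1:
  f(1.850000) = -3.577500
  f(3.010000) = 2.060100
  x_2 = 3.010000 - 2.060100×(3.010000 - 1.850000)/(2.060100 - (-3.577500))
       = 2.586111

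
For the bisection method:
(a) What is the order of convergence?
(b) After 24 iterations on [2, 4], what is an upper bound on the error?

(a) Bisection has linear (order 1) convergence; the error is halved each step.

(b) Error bound = (b-a)/2^n = (4 - 2)/2^{24}
    = 2/2^{24}

(a) 1 (linear); (b) error ≤ 1.19e-07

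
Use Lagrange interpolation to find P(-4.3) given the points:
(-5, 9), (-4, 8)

Lagrange interpolation formula:
P(x) = Σ yᵢ × Lᵢ(x)
where Lᵢ(x) = Π_{j≠i} (x - xⱼ)/(xᵢ - xⱼ)

L_0(-4.3) = (-4.3 - (-4))/(-5 - (-4)) = 0.300000
L_1(-4.3) = (-4.3 - (-5))/(-4 - (-5)) = 0.700000

P(-4.3) = 9×L_0(-4.3) + 8×L_1(-4.3)
P(-4.3) = 8.300000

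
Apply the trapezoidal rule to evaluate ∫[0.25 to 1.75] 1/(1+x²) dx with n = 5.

f(x) = 1/(1+x²)
a = 0.25, b = 1.75, n = 5
h = (b - a)/n = 0.300000

Trapezoidal rule: (h/2)[f(x₀) + 2f(x₁) + 2f(x₂) + ... + f(xₙ)]

x_0 = 0.2500, f(x_0) = 0.941176, coefficient = 1
x_1 = 0.5500, f(x_1) = 0.767754, coefficient = 2
x_2 = 0.8500, f(x_2) = 0.580552, coefficient = 2
x_3 = 1.1500, f(x_3) = 0.430571, coefficient = 2
x_4 = 1.4500, f(x_4) = 0.322321, coefficient = 2
x_5 = 1.7500, f(x_5) = 0.246154, coefficient = 1

I ≈ (0.300000/2) × 5.389724 = 0.808459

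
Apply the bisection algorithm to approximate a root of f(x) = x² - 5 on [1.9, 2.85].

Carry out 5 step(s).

f(x) = x² - 5
Initial interval: [1.9, 2.85]

Iteration 1:
  c_1 = (1.900000 + 2.850000)/2 = 2.375000
  f(c_1) = f(2.375000) = 0.640625
  f(a) × f(c) < 0, new interval: [1.900000, 2.375000]
Iteration 2:
  c_2 = (1.900000 + 2.375000)/2 = 2.137500
  f(c_2) = f(2.137500) = -0.431094
  f(a) × f(c) ≥ 0, new interval: [2.137500, 2.375000]
Iteration 3:
  c_3 = (2.137500 + 2.375000)/2 = 2.256250
  f(c_3) = f(2.256250) = 0.090664
  f(a) × f(c) < 0, new interval: [2.137500, 2.256250]
Iteration 4:
  c_4 = (2.137500 + 2.256250)/2 = 2.196875
  f(c_4) = f(2.196875) = -0.173740
  f(a) × f(c) ≥ 0, new interval: [2.196875, 2.256250]
Iteration 5:
  c_5 = (2.196875 + 2.256250)/2 = 2.226562
  f(c_5) = f(2.226562) = -0.042419
  f(a) × f(c) ≥ 0, new interval: [2.226562, 2.256250]

After 5 iteration(s), the approximation is c_5 = 2.226562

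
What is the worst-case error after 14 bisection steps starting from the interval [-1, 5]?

Bisection error bound: |error| ≤ (b-a)/2^n
|error| ≤ (5 - (-1))/2^14 = 6/2^14
|error| ≤ 0.0003662109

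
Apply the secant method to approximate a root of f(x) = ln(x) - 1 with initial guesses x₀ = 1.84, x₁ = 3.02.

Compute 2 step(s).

f(x) = ln(x) - 1
x₀ = 1.84, x₁ = 3.02

Secant formula: x_{n+1} = x_n - f(x_n)(x_n - x_{n-1})/(f(x_n) - f(x_{n-1}))

Iteration 1:
  f(1.840000) = -0.390234
  f(3.020000) = 0.105257
  x_2 = 3.020000 - 0.105257×(3.020000 - 1.840000)/(0.105257 - (-0.390234))
       = 2.769333
Iteration 2:
  f(3.020000) = 0.105257
  f(2.769333) = 0.018607
  x_3 = 2.769333 - 0.018607×(2.769333 - 3.020000)/(0.018607 - 0.105257)
       = 2.715507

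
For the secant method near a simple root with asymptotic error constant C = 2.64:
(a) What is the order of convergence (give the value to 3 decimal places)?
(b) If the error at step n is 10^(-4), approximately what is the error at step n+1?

(a) Secant method has superlinear convergence with order φ = (1+√5)/2 ≈ 1.618.
    This means |e_{n+1}| ≈ C|e_n|^1.618.

(b) With |e_n| = 10^(-4) and C = 2.64:
    |e_{n+1}| ≈ 2.64 × (10^(-4))^1.618 = 2.64 × 10^(-6.47)

(a) ≈ 1.618 (golden ratio); (b) |e_{n+1}| ≈ 8.902e-07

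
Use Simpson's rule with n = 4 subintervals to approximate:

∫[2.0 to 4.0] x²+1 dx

f(x) = x²+1
a = 2.0, b = 4.0, n = 4
h = (b - a)/n = 0.500000

Simpson's rule: (h/3)[f(x₀) + 4f(x₁) + 2f(x₂) + ... + f(xₙ)]

x_0 = 2.0000, f(x_0) = 5.000000, coefficient = 1
x_1 = 2.5000, f(x_1) = 7.250000, coefficient = 4
x_2 = 3.0000, f(x_2) = 10.000000, coefficient = 2
x_3 = 3.5000, f(x_3) = 13.250000, coefficient = 4
x_4 = 4.0000, f(x_4) = 17.000000, coefficient = 1

I ≈ (0.500000/3) × 124.000000 = 20.666667
Exact value: 20.666667
Error: 0.000000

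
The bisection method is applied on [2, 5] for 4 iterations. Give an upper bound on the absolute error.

Bisection error bound: |error| ≤ (b-a)/2^n
|error| ≤ (5 - 2)/2^4 = 3/2^4
|error| ≤ 0.1875000000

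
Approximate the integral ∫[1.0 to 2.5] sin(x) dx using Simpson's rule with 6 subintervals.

f(x) = sin(x)
a = 1.0, b = 2.5, n = 6
h = (b - a)/n = 0.250000

Simpson's rule: (h/3)[f(x₀) + 4f(x₁) + 2f(x₂) + ... + f(xₙ)]

x_0 = 1.0000, f(x_0) = 0.841471, coefficient = 1
x_1 = 1.2500, f(x_1) = 0.948985, coefficient = 4
x_2 = 1.5000, f(x_2) = 0.997495, coefficient = 2
x_3 = 1.7500, f(x_3) = 0.983986, coefficient = 4
x_4 = 2.0000, f(x_4) = 0.909297, coefficient = 2
x_5 = 2.2500, f(x_5) = 0.778073, coefficient = 4
x_6 = 2.5000, f(x_6) = 0.598472, coefficient = 1

I ≈ (0.250000/3) × 16.097703 = 1.341475
Exact value: 1.341446
Error: 0.000029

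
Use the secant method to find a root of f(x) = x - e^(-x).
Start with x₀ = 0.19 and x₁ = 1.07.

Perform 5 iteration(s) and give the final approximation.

f(x) = x - e^(-x)
x₀ = 0.19, x₁ = 1.07

Secant formula: x_{n+1} = x_n - f(x_n)(x_n - x_{n-1})/(f(x_n) - f(x_{n-1}))

Iteration 1:
  f(0.190000) = -0.636959
  f(1.070000) = 0.726991
  x_2 = 1.070000 - 0.726991×(1.070000 - 0.190000)/(0.726991 - (-0.636959))
       = 0.600956
Iteration 2:
  f(1.070000) = 0.726991
  f(0.600956) = 0.052669
  x_3 = 0.600956 - 0.052669×(0.600956 - 1.070000)/(0.052669 - 0.726991)
       = 0.564321
Iteration 3:
  f(0.600956) = 0.052669
  f(0.564321) = -0.004426
  x_4 = 0.564321 - (-0.004426)×(0.564321 - 0.600956)/(-0.004426 - 0.052669)
       = 0.567160
Iteration 4:
  f(0.564321) = -0.004426
  f(0.567160) = 0.000027
  x_5 = 0.567160 - 0.000027×(0.567160 - 0.564321)/(0.000027 - (-0.004426))
       = 0.567143
Iteration 5:
  f(0.567160) = 0.000027
  f(0.567143) = 0.000000
  x_6 = 0.567143 - 0.000000×(0.567143 - 0.567160)/(0.000000 - 0.000027)
       = 0.567143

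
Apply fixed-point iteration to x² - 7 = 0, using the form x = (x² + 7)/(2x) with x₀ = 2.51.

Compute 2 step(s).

Equation: x² - 7 = 0
Fixed-point form: x = (x² + 7)/(2x)
x₀ = 2.51

x_1 = g(2.510000) = 2.649422
x_2 = g(2.649422) = 2.645754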